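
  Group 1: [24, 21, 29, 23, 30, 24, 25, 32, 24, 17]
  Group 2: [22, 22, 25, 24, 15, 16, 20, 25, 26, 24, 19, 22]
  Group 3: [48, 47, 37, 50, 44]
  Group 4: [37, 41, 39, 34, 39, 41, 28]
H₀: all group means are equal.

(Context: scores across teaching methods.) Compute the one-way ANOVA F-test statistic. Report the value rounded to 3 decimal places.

Group means [24.90, 21.67, 45.20, 37.00], grand mean 29.235
SSB = Σnᵢ(x̄ᵢ−x̄)² = 2571.751; SSW = ΣΣ(x−x̄ᵢ)² = 548.367
MSB = 2571.751/3 = 857.2503; MSW = 548.367/30 = 18.2789
F = MSB/MSW = 46.8984
df = (3, 30)

test statistic = 46.898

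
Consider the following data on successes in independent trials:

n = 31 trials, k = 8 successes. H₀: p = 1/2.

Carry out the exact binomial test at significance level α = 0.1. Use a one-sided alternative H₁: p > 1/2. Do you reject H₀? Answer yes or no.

reject H₀: no

Exact binomial: n=31, k=8, p₀=1/2=0.5000
P(X≥8) from Σ C(n,i)·p₀^i·(1−p₀)^(n−i)
p-value (one-sided, H₁ greater) = 0.99834
At α=0.1: p ≥ α → fail to reject H₀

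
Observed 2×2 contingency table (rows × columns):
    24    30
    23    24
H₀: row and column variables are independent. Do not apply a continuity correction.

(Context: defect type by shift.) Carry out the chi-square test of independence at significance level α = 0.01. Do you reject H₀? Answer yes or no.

Row totals [54, 47], col totals [47, 54], n=101
χ² = (24−25.13)²/25.13 + (30−28.87)²/28.87 + (23−21.87)²/21.87 + (24−25.13)²/25.13 = 0.2038
df = 1
p-value (upper-tail) = 0.65169
At α=0.01: p ≥ α → fail to reject H₀

reject H₀: no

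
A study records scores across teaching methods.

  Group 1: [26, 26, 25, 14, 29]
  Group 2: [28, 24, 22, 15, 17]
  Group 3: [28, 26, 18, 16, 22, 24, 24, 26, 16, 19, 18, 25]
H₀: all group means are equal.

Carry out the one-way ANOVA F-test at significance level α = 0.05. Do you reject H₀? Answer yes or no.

reject H₀: no

Group means [24.00, 21.20, 21.83], grand mean 22.182
SSB = Σnᵢ(x̄ᵢ−x̄)² = 22.806; SSW = ΣΣ(x−x̄ᵢ)² = 442.467
MSB = 22.806/2 = 11.4030; MSW = 442.467/19 = 23.2877
F = MSB/MSW = 0.4897
df = (2, 19)
p-value (upper-tail) = 0.62036
At α=0.05: p ≥ α → fail to reject H₀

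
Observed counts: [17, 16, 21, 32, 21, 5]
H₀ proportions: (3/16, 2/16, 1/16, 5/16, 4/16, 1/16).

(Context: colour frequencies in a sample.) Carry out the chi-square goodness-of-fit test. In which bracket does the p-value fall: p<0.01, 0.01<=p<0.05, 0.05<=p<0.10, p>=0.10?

n = 112; E_i = n·p_i = [21.00, 14.00, 7.00, 35.00, 28.00, 7.00]
χ² = (17−21.00)²/21.00 + (16−14.00)²/14.00 + (21−7.00)²/7.00 + (32−35.00)²/35.00 + (21−28.00)²/28.00 + (5−7.00)²/7.00 = 31.6262
df = 5
p-value (upper-tail) = 0.00001
→ bracket: p<0.01

p-value bracket: p<0.01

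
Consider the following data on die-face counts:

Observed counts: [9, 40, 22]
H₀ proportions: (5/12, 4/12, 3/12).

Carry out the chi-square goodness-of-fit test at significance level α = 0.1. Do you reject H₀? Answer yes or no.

n = 71; E_i = n·p_i = [29.58, 23.67, 17.75]
χ² = (9−29.58)²/29.58 + (40−23.67)²/23.67 + (22−17.75)²/17.75 = 26.6113
df = 2
p-value (upper-tail) = 0.00000
At α=0.1: p < α → reject H₀

reject H₀: yes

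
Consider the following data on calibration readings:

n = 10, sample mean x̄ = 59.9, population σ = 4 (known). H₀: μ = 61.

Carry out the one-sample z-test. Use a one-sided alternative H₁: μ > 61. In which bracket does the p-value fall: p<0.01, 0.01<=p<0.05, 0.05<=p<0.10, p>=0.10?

SE = σ/√n = 4/√10 = 1.2649
z = (x̄−μ₀)/SE = (59.9−61)/1.2649 = -0.8696
p-value (one-sided, H₁ greater) = 0.80775
→ bracket: p>=0.10

p-value bracket: p>=0.10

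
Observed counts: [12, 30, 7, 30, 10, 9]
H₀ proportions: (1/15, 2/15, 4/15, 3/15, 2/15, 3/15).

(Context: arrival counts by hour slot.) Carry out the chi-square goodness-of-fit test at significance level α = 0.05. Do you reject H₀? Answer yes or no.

n = 98; E_i = n·p_i = [6.53, 13.07, 26.13, 19.60, 13.07, 19.60]
χ² = (12−6.53)²/6.53 + (30−13.07)²/13.07 + (7−26.13)²/26.13 + (30−19.60)²/19.60 + (10−13.07)²/13.07 + (9−19.60)²/19.60 = 52.4974
df = 5
p-value (upper-tail) = 0.00000
At α=0.05: p < α → reject H₀

reject H₀: yes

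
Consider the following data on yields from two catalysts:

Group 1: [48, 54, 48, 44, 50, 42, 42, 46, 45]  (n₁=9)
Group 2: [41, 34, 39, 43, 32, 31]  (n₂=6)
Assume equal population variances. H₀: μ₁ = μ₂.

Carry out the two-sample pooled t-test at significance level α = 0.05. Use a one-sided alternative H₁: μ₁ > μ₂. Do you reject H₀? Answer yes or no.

reject H₀: yes

x̄₁=46.556, s₁=3.909, n₁=9
x̄₂=36.667, s₂=5.007, n₂=6
s_p² = [8·3.909² + 5·5.007²]/13 = 19.0427
SE = √(s_p²·(1/9+1/6)) = 2.2999
t = (46.556−36.667)/2.2999 = 4.2997
df = 13
p-value (one-sided, H₁ greater) = 0.00043
At α=0.05: p < α → reject H₀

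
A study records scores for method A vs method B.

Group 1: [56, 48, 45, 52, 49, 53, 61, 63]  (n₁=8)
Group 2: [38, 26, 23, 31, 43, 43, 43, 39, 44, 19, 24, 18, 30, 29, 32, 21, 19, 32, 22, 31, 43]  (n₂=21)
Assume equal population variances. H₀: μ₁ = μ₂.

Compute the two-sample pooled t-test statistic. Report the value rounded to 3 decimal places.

test statistic = 6.402

x̄₁=53.375, s₁=6.301, n₁=8
x̄₂=30.952, s₂=9.058, n₂=21
s_p² = [7·6.301² + 20·9.058²]/27 = 71.0677
SE = √(s_p²·(1/8+1/21)) = 3.5025
t = (53.375−30.952)/3.5025 = 6.4019
df = 27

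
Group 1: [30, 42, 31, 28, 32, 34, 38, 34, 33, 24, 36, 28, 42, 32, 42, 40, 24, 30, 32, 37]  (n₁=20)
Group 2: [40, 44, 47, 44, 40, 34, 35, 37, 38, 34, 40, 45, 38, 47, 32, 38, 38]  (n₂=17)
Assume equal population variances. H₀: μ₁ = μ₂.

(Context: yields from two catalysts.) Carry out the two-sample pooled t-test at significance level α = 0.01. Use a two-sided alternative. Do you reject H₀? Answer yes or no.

reject H₀: yes

x̄₁=33.450, s₁=5.511, n₁=20
x̄₂=39.471, s₂=4.584, n₂=17
s_p² = [19·5.511² + 16·4.584²]/35 = 26.0910
SE = √(s_p²·(1/20+1/17)) = 1.6850
t = (33.450−39.471)/1.6850 = -3.5730
df = 35
p-value (two-sided) = 0.00105
At α=0.01: p < α → reject H₀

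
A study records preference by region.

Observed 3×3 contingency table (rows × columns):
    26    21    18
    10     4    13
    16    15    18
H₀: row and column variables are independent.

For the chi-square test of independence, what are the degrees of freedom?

degrees of freedom = 4

df = (r−1)(c−1) = (3−1)·(3−1) = 4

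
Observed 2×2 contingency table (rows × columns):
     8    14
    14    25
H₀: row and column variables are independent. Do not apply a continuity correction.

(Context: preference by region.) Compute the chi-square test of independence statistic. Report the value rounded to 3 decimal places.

Row totals [22, 39], col totals [22, 39], n=61
χ² = (8−7.93)²/7.93 + (14−14.07)²/14.07 + (14−14.07)²/14.07 + (25−24.93)²/24.93 = 0.0013
df = 1

test statistic = 0.001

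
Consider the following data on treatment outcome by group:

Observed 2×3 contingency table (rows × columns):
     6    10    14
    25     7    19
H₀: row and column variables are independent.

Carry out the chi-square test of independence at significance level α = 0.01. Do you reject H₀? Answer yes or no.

reject H₀: no

Row totals [30, 51], col totals [31, 17, 33], n=81
χ² = (6−11.48)²/11.48 + (10−6.30)²/6.30 + (14−12.22)²/12.22 + (25−19.52)²/19.52 + (7−10.70)²/10.70 + (19−20.78)²/20.78 = 8.0273
df = 2
p-value (upper-tail) = 0.01807
At α=0.01: p ≥ α → fail to reject H₀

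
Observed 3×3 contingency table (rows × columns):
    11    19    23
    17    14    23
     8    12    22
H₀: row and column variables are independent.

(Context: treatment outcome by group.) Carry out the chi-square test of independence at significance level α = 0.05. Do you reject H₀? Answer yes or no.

Row totals [53, 54, 42], col totals [36, 45, 68], n=149
χ² = (11−12.81)²/12.81 + (19−16.01)²/16.01 + (23−24.19)²/24.19 + (17−13.05)²/13.05 + (14−16.31)²/16.31 + (23−24.64)²/24.64 + (8−10.15)²/10.15 + (12−12.68)²/12.68 + (22−19.17)²/19.17 = 3.4168
df = 4
p-value (upper-tail) = 0.49064
At α=0.05: p ≥ α → fail to reject H₀

reject H₀: no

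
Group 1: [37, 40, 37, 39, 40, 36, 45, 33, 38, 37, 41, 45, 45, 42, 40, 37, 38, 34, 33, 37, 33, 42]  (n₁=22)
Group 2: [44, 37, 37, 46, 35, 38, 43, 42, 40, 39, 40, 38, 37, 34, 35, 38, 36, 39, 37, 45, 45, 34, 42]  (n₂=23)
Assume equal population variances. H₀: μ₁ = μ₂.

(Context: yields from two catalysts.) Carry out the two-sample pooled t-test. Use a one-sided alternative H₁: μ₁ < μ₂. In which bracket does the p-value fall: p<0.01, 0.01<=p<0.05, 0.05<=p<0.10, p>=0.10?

x̄₁=38.591, s₁=3.737, n₁=22
x̄₂=39.174, s₂=3.639, n₂=23
s_p² = [21·3.737² + 22·3.639²]/43 = 13.5959
SE = √(s_p²·(1/22+1/23)) = 1.0996
t = (38.591−39.174)/1.0996 = -0.5302
df = 43
p-value (one-sided, H₁ less) = 0.29935
→ bracket: p>=0.10

p-value bracket: p>=0.10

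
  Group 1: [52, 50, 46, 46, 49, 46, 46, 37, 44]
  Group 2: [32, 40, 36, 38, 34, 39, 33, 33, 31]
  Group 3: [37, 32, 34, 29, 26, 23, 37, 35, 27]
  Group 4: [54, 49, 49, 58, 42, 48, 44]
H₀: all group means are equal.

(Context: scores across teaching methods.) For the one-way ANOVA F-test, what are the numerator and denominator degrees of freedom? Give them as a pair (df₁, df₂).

degrees of freedom = [3, 30]

k = 4 groups, N = 34 total
df = (k−1, N−k) = (4−1, 34−4) = (3, 30)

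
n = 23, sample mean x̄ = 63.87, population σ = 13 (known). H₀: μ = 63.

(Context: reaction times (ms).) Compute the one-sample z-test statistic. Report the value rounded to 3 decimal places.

test statistic = 0.321

SE = σ/√n = 13/√23 = 2.7107
z = (x̄−μ₀)/SE = (63.87−63)/2.7107 = 0.3210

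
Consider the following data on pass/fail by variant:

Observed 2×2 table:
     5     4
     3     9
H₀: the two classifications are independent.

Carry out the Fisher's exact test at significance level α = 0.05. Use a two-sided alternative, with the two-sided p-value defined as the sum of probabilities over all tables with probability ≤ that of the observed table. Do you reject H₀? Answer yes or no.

Margins: r₁=9, r₂=12, c₁=8, c₂=13, n=21
p_obs = C(9,5)·C(12,3)/C(21,8); sum pmf over tables with pmf ≤ p_obs
p-value (two-sided) = 0.20310
At α=0.05: p ≥ α → fail to reject H₀

reject H₀: no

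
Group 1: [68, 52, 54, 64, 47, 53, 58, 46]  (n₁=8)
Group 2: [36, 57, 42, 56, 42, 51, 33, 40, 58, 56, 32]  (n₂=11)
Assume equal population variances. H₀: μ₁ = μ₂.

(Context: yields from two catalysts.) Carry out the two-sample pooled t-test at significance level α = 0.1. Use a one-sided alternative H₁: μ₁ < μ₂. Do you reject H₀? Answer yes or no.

reject H₀: no

x̄₁=55.250, s₁=7.723, n₁=8
x̄₂=45.727, s₂=10.110, n₂=11
s_p² = [7·7.723² + 10·10.110²]/17 = 84.6872
SE = √(s_p²·(1/8+1/11)) = 4.2761
t = (55.250−45.727)/4.2761 = 2.2270
df = 17
p-value (one-sided, H₁ less) = 0.98012
At α=0.1: p ≥ α → fail to reject H₀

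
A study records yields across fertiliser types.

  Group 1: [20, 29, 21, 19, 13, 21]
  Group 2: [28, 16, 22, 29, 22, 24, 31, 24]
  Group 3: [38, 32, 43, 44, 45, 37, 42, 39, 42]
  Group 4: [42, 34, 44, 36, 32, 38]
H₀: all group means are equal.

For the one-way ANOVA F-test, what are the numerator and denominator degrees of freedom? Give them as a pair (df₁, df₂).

degrees of freedom = [3, 25]

k = 4 groups, N = 29 total
df = (k−1, N−k) = (4−1, 29−4) = (3, 25)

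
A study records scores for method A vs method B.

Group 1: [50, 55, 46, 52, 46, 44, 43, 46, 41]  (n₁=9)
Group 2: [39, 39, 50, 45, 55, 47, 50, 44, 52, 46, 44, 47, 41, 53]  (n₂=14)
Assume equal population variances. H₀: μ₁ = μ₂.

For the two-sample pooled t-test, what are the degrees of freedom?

degrees of freedom = 21

df = n₁ + n₂ − 2 = 9 + 14 − 2 = 21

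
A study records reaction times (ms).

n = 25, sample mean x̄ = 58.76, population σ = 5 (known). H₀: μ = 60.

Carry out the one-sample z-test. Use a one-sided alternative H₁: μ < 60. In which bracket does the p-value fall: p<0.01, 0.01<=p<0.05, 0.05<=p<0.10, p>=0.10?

SE = σ/√n = 5/√25 = 1.0000
z = (x̄−μ₀)/SE = (58.76−60)/1.0000 = -1.2400
p-value (one-sided, H₁ less) = 0.10749
→ bracket: p>=0.10

p-value bracket: p>=0.10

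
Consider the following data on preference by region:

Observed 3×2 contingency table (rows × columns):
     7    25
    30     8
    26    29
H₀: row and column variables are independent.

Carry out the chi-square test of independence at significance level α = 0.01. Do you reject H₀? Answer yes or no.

reject H₀: yes

Row totals [32, 38, 55], col totals [63, 62], n=125
χ² = (7−16.13)²/16.13 + (25−15.87)²/15.87 + (30−19.15)²/19.15 + (8−18.85)²/18.85 + (26−27.72)²/27.72 + (29−27.28)²/27.28 = 23.0190
df = 2
p-value (upper-tail) = 0.00001
At α=0.01: p < α → reject H₀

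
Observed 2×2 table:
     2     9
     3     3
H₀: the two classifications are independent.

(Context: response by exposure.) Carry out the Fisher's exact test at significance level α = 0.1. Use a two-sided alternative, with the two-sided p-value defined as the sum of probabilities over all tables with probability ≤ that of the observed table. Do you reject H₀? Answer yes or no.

Margins: r₁=11, r₂=6, c₁=5, c₂=12, n=17
p_obs = C(11,2)·C(6,3)/C(17,5); sum pmf over tables with pmf ≤ p_obs
p-value (two-sided) = 0.28006
At α=0.1: p ≥ α → fail to reject H₀

reject H₀: no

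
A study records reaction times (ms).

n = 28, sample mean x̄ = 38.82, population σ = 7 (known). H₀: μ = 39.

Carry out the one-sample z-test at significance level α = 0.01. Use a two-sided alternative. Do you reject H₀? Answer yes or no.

SE = σ/√n = 7/√28 = 1.3229
z = (x̄−μ₀)/SE = (38.82−39)/1.3229 = -0.1361
p-value (two-sided) = 0.89177
At α=0.01: p ≥ α → fail to reject H₀

reject H₀: no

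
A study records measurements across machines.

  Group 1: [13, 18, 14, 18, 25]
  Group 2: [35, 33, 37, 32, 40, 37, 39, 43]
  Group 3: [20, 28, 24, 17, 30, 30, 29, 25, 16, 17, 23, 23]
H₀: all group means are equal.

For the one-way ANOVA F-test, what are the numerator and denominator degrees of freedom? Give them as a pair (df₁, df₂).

degrees of freedom = [2, 22]

k = 3 groups, N = 25 total
df = (k−1, N−k) = (3−1, 25−3) = (2, 22)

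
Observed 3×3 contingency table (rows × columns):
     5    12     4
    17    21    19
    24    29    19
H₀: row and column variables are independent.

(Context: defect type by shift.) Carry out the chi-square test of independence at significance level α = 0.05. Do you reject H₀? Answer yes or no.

reject H₀: no

Row totals [21, 57, 72], col totals [46, 62, 42], n=150
χ² = (5−6.44)²/6.44 + (12−8.68)²/8.68 + (4−5.88)²/5.88 + (17−17.48)²/17.48 + (21−23.56)²/23.56 + (19−15.96)²/15.96 + (24−22.08)²/22.08 + (29−29.76)²/29.76 + (19−20.16)²/20.16 = 3.3164
df = 4
p-value (upper-tail) = 0.50633
At α=0.05: p ≥ α → fail to reject H₀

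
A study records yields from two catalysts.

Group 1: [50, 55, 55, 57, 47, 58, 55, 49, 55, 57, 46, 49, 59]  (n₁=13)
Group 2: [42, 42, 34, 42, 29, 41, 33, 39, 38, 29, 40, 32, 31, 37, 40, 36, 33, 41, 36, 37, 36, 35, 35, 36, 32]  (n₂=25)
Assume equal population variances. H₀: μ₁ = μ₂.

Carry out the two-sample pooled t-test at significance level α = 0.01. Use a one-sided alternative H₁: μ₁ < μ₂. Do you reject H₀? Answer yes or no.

x̄₁=53.231, s₁=4.419, n₁=13
x̄₂=36.240, s₂=3.992, n₂=25
s_p² = [12·4.419² + 24·3.992²]/36 = 17.1352
SE = √(s_p²·(1/13+1/25)) = 1.4155
t = (53.231−36.240)/1.4155 = 12.0038
df = 36
p-value (one-sided, H₁ less) = 1.00000
At α=0.01: p ≥ α → fail to reject H₀

reject H₀: no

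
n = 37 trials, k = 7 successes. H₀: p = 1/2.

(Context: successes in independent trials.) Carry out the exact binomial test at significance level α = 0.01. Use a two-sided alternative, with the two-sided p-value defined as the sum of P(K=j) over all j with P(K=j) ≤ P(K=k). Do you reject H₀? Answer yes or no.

reject H₀: yes

Exact binomial: n=37, k=7, p₀=1/2=0.5000
P(X=j) = C(n,j)·p₀^j·(1−p₀)^(n−j); p = Σ P(X=j) over j with P(X=j) ≤ P(X=7)
p-value (two-sided) = 0.00019
At α=0.01: p < α → reject H₀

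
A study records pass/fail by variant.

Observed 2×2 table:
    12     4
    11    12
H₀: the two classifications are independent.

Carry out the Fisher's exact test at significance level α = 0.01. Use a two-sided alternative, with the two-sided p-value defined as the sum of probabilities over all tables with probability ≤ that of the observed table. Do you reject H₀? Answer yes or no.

Margins: r₁=16, r₂=23, c₁=23, c₂=16, n=39
p_obs = C(16,12)·C(23,11)/C(39,23); sum pmf over tables with pmf ≤ p_obs
p-value (two-sided) = 0.11085
At α=0.01: p ≥ α → fail to reject H₀

reject H₀: no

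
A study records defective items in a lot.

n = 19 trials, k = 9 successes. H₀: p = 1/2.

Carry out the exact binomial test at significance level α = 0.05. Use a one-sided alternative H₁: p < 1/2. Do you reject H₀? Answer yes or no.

Exact binomial: n=19, k=9, p₀=1/2=0.5000
P(X≤9) from Σ C(n,i)·p₀^i·(1−p₀)^(n−i)
p-value (one-sided, H₁ less) = 0.50000
At α=0.05: p ≥ α → fail to reject H₀

reject H₀: no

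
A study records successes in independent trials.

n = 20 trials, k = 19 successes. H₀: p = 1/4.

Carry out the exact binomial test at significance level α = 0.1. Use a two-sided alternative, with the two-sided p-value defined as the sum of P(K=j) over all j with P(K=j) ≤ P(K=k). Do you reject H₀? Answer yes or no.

Exact binomial: n=20, k=19, p₀=1/4=0.2500
P(X=j) = C(n,j)·p₀^j·(1−p₀)^(n−j); p = Σ P(X=j) over j with P(X=j) ≤ P(X=19)
p-value (two-sided) = 0.00000
At α=0.1: p < α → reject H₀

reject H₀: yes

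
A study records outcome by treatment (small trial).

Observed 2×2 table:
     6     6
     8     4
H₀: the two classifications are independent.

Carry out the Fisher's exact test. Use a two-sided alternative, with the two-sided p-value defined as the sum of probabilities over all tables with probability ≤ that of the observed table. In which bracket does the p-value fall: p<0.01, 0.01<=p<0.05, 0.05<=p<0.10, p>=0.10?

Margins: r₁=12, r₂=12, c₁=14, c₂=10, n=24
p_obs = C(12,6)·C(12,8)/C(24,14); sum pmf over tables with pmf ≤ p_obs
p-value (two-sided) = 0.68017
→ bracket: p>=0.10

p-value bracket: p>=0.10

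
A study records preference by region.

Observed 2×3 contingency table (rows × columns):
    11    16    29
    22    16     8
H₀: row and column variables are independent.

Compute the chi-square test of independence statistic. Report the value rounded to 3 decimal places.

Row totals [56, 46], col totals [33, 32, 37], n=102
χ² = (11−18.12)²/18.12 + (16−17.57)²/17.57 + (29−20.31)²/20.31 + (22−14.88)²/14.88 + (16−14.43)²/14.43 + (8−16.69)²/16.69 = 14.7469
df = 2

test statistic = 14.747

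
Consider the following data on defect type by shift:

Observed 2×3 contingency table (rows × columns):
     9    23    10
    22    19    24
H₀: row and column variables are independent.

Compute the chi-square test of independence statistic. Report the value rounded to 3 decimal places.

Row totals [42, 65], col totals [31, 42, 34], n=107
χ² = (9−12.17)²/12.17 + (23−16.49)²/16.49 + (10−13.35)²/13.35 + (22−18.83)²/18.83 + (19−25.51)²/25.51 + (24−20.65)²/20.65 = 6.9757
df = 2

test statistic = 6.976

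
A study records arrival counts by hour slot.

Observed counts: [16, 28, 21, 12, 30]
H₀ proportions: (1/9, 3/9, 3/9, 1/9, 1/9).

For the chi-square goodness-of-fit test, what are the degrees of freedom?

degrees of freedom = 4

df = k − 1 = 5 − 1 = 4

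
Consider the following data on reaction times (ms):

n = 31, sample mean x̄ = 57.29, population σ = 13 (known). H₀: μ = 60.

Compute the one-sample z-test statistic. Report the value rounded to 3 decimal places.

test statistic = -1.161

SE = σ/√n = 13/√31 = 2.3349
z = (x̄−μ₀)/SE = (57.29−60)/2.3349 = -1.1607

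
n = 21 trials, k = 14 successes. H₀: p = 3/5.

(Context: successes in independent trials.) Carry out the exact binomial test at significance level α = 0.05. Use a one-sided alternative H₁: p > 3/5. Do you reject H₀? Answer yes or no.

reject H₀: no

Exact binomial: n=21, k=14, p₀=3/5=0.6000
P(X≥14) from Σ C(n,i)·p₀^i·(1−p₀)^(n−i)
p-value (one-sided, H₁ greater) = 0.34954
At α=0.05: p ≥ α → fail to reject H₀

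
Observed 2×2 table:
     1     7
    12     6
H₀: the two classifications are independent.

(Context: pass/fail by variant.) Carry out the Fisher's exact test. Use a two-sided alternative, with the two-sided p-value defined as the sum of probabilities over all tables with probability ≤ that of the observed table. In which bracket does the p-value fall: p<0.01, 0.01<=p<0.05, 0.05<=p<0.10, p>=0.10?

Margins: r₁=8, r₂=18, c₁=13, c₂=13, n=26
p_obs = C(8,1)·C(18,12)/C(26,13); sum pmf over tables with pmf ≤ p_obs
p-value (two-sided) = 0.03021
→ bracket: 0.01<=p<0.05

p-value bracket: 0.01<=p<0.05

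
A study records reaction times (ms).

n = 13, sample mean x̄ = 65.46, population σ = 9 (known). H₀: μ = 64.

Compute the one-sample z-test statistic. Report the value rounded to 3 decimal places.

test statistic = 0.585

SE = σ/√n = 9/√13 = 2.4962
z = (x̄−μ₀)/SE = (65.46−64)/2.4962 = 0.5849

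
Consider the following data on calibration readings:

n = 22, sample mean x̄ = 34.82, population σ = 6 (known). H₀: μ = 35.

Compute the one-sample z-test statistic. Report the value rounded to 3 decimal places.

SE = σ/√n = 6/√22 = 1.2792
z = (x̄−μ₀)/SE = (34.82−35)/1.2792 = -0.1407

test statistic = -0.141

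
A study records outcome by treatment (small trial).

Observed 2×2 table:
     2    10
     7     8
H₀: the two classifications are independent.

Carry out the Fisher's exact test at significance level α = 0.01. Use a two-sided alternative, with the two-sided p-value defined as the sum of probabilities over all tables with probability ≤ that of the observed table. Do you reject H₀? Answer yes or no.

reject H₀: no

Margins: r₁=12, r₂=15, c₁=9, c₂=18, n=27
p_obs = C(12,2)·C(15,7)/C(27,9); sum pmf over tables with pmf ≤ p_obs
p-value (two-sided) = 0.21724
At α=0.01: p ≥ α → fail to reject H₀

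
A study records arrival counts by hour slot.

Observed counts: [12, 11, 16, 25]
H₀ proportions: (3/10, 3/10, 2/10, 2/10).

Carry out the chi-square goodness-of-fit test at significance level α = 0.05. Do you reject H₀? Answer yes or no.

n = 64; E_i = n·p_i = [19.20, 19.20, 12.80, 12.80]
χ² = (12−19.20)²/19.20 + (11−19.20)²/19.20 + (16−12.80)²/12.80 + (25−12.80)²/12.80 = 18.6302
df = 3
p-value (upper-tail) = 0.00033
At α=0.05: p < α → reject H₀

reject H₀: yes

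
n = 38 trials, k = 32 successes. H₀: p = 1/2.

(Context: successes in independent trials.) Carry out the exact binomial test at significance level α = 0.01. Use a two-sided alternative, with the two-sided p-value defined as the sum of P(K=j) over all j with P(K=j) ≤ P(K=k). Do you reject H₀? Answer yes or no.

reject H₀: yes

Exact binomial: n=38, k=32, p₀=1/2=0.5000
P(X=j) = C(n,j)·p₀^j·(1−p₀)^(n−j); p = Σ P(X=j) over j with P(X=j) ≤ P(X=32)
p-value (two-sided) = 0.00002
At α=0.01: p < α → reject H₀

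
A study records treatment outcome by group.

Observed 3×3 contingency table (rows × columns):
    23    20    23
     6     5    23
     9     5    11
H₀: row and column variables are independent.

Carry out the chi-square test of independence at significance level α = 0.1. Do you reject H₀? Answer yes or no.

reject H₀: yes

Row totals [66, 34, 25], col totals [38, 30, 57], n=125
χ² = (23−20.06)²/20.06 + (20−15.84)²/15.84 + (23−30.10)²/30.10 + (6−10.34)²/10.34 + (5−8.16)²/8.16 + (23−15.50)²/15.50 + (9−7.60)²/7.60 + (5−6.00)²/6.00 + (11−11.40)²/11.40 = 10.3008
df = 4
p-value (upper-tail) = 0.03565
At α=0.1: p < α → reject H₀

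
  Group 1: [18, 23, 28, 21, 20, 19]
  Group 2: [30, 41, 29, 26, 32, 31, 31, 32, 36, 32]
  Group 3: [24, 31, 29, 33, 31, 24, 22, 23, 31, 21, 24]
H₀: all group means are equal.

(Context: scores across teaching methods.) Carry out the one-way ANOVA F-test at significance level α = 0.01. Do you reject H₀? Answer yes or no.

Group means [21.50, 32.00, 26.64], grand mean 27.481
SSB = Σnᵢ(x̄ᵢ−x̄)² = 426.695; SSW = ΣΣ(x−x̄ᵢ)² = 404.045
MSB = 426.695/2 = 213.3476; MSW = 404.045/24 = 16.8352
F = MSB/MSW = 12.6727
df = (2, 24)
p-value (upper-tail) = 0.00018
At α=0.01: p < α → reject H₀

reject H₀: yes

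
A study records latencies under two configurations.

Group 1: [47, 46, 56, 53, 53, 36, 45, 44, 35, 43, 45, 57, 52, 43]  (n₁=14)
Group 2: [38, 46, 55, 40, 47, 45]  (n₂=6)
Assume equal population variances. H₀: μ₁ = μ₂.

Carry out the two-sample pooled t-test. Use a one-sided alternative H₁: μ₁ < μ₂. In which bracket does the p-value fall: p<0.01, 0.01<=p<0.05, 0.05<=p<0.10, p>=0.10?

p-value bracket: p>=0.10

x̄₁=46.786, s₁=6.750, n₁=14
x̄₂=45.167, s₂=5.981, n₂=6
s_p² = [13·6.750² + 5·5.981²]/18 = 42.8439
SE = √(s_p²·(1/14+1/6)) = 3.1939
t = (46.786−45.167)/3.1939 = 0.5069
df = 18
p-value (one-sided, H₁ less) = 0.69082
→ bracket: p>=0.10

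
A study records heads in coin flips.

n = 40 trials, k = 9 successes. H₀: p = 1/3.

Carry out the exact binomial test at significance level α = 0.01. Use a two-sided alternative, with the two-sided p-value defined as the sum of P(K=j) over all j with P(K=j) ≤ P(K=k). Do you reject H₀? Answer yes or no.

reject H₀: no

Exact binomial: n=40, k=9, p₀=1/3=0.3333
P(X=j) = C(n,j)·p₀^j·(1−p₀)^(n−j); p = Σ P(X=j) over j with P(X=j) ≤ P(X=9)
p-value (two-sided) = 0.17977
At α=0.01: p ≥ α → fail to reject H₀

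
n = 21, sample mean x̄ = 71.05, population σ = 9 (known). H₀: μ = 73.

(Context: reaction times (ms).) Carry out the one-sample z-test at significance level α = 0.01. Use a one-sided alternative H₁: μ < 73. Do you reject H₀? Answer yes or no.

reject H₀: no

SE = σ/√n = 9/√21 = 1.9640
z = (x̄−μ₀)/SE = (71.05−73)/1.9640 = -0.9929
p-value (one-sided, H₁ less) = 0.16038
At α=0.01: p ≥ α → fail to reject H₀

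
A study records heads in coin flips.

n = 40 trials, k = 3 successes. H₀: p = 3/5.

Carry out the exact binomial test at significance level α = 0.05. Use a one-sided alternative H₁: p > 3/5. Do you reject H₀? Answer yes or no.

reject H₀: no

Exact binomial: n=40, k=3, p₀=3/5=0.6000
P(X≥3) from Σ C(n,i)·p₀^i·(1−p₀)^(n−i)
p-value (one-sided, H₁ greater) = 1.00000
At α=0.05: p ≥ α → fail to reject H₀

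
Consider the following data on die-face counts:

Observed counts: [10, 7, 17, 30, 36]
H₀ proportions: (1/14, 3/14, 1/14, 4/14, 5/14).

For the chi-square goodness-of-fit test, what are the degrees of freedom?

df = k − 1 = 5 − 1 = 4

degrees of freedom = 4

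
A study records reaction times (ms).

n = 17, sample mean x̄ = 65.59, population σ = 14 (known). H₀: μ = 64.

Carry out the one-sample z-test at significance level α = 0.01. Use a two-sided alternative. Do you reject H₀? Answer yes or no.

SE = σ/√n = 14/√17 = 3.3955
z = (x̄−μ₀)/SE = (65.59−64)/3.3955 = 0.4683
p-value (two-sided) = 0.63959
At α=0.01: p ≥ α → fail to reject H₀

reject H₀: no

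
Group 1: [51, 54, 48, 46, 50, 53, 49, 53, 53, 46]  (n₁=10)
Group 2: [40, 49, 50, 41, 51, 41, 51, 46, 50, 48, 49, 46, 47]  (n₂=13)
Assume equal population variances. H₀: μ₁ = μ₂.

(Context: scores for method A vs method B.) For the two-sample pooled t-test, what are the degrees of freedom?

degrees of freedom = 21

df = n₁ + n₂ − 2 = 10 + 13 − 2 = 21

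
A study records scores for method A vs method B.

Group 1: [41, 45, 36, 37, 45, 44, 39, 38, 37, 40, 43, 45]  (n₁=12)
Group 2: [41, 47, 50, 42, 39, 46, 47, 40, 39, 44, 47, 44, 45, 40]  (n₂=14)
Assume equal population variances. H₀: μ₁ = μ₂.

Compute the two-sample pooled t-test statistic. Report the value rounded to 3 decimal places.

x̄₁=40.833, s₁=3.460, n₁=12
x̄₂=43.643, s₂=3.522, n₂=14
s_p² = [11·3.460² + 13·3.522²]/24 = 12.2034
SE = √(s_p²·(1/12+1/14)) = 1.3743
t = (40.833−43.643)/1.3743 = -2.0444
df = 24

test statistic = -2.044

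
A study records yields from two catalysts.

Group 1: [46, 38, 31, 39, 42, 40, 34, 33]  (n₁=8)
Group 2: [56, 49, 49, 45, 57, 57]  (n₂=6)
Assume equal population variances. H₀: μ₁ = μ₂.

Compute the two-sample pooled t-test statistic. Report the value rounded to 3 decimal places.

x̄₁=37.875, s₁=4.998, n₁=8
x̄₂=52.167, s₂=5.154, n₂=6
s_p² = [7·4.998² + 5·5.154²]/12 = 25.6424
SE = √(s_p²·(1/8+1/6)) = 2.7348
t = (37.875−52.167)/2.7348 = -5.2259
df = 12

test statistic = -5.226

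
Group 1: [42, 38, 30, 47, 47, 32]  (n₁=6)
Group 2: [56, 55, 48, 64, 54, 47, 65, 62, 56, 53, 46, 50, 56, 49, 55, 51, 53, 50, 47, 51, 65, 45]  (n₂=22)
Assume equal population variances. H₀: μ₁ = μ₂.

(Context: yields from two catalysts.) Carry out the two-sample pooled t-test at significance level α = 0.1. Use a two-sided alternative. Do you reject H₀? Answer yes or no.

x̄₁=39.333, s₁=7.312, n₁=6
x̄₂=53.545, s₂=6.061, n₂=22
s_p² = [5·7.312² + 21·6.061²]/26 = 39.9534
SE = √(s_p²·(1/6+1/22)) = 2.9112
t = (39.333−53.545)/2.9112 = -4.8819
df = 26
p-value (two-sided) = 0.00005
At α=0.1: p < α → reject H₀

reject H₀: yes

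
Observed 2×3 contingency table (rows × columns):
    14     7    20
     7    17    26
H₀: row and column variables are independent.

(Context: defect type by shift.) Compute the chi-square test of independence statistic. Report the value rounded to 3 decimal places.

test statistic = 6.456

Row totals [41, 50], col totals [21, 24, 46], n=91
χ² = (14−9.46)²/9.46 + (7−10.81)²/10.81 + (20−20.73)²/20.73 + (7−11.54)²/11.54 + (17−13.19)²/13.19 + (26−25.27)²/25.27 = 6.4556
df = 2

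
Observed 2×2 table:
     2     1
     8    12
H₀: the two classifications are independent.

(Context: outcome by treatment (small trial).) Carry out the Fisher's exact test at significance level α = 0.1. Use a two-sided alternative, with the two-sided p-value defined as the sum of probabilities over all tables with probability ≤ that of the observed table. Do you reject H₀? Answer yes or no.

reject H₀: no

Margins: r₁=3, r₂=20, c₁=10, c₂=13, n=23
p_obs = C(3,2)·C(20,8)/C(23,10); sum pmf over tables with pmf ≤ p_obs
p-value (two-sided) = 0.55957
At α=0.1: p ≥ α → fail to reject H₀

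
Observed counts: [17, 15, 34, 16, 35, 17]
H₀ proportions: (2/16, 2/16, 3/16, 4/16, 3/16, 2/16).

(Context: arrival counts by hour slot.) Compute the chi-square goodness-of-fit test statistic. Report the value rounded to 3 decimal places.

n = 134; E_i = n·p_i = [16.75, 16.75, 25.12, 33.50, 25.12, 16.75]
χ² = (17−16.75)²/16.75 + (15−16.75)²/16.75 + (34−25.12)²/25.12 + (16−33.50)²/33.50 + (35−25.12)²/25.12 + (17−16.75)²/16.75 = 16.3483
df = 5

test statistic = 16.348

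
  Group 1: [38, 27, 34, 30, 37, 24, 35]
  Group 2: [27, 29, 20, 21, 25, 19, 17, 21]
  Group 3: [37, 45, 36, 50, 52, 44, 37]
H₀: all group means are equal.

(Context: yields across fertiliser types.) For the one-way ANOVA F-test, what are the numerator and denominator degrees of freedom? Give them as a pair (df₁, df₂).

degrees of freedom = [2, 19]

k = 3 groups, N = 22 total
df = (k−1, N−k) = (3−1, 22−3) = (2, 19)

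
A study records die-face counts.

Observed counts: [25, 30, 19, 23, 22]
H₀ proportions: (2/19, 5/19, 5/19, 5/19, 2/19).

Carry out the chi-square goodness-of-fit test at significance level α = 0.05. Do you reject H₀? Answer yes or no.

reject H₀: yes

n = 119; E_i = n·p_i = [12.53, 31.32, 31.32, 31.32, 12.53]
χ² = (25−12.53)²/12.53 + (30−31.32)²/31.32 + (19−31.32)²/31.32 + (23−31.32)²/31.32 + (22−12.53)²/12.53 = 26.6933
df = 4
p-value (upper-tail) = 0.00002
At α=0.05: p < α → reject H₀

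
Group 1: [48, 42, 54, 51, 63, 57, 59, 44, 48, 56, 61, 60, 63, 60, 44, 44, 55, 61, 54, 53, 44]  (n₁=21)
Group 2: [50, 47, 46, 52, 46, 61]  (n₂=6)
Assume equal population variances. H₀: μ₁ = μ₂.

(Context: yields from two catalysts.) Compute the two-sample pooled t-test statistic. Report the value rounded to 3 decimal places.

test statistic = 0.969

x̄₁=53.381, s₁=7.032, n₁=21
x̄₂=50.333, s₂=5.750, n₂=6
s_p² = [20·7.032² + 5·5.750²]/25 = 46.1714
SE = √(s_p²·(1/21+1/6)) = 3.1455
t = (53.381−50.333)/3.1455 = 0.9689
df = 25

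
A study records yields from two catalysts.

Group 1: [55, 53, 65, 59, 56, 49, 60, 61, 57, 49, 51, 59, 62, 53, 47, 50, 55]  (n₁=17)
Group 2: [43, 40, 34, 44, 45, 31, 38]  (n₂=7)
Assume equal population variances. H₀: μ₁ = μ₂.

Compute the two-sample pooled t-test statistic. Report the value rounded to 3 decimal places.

x̄₁=55.353, s₁=5.183, n₁=17
x̄₂=39.286, s₂=5.282, n₂=7
s_p² = [16·5.183² + 6·5.282²]/22 = 27.1505
SE = √(s_p²·(1/17+1/7)) = 2.3400
t = (55.353−39.286)/2.3400 = 6.8663
df = 22

test statistic = 6.866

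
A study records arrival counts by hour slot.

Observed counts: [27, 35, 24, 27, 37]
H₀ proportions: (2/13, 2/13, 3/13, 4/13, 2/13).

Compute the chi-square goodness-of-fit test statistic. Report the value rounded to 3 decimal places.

test statistic = 26.432

n = 150; E_i = n·p_i = [23.08, 23.08, 34.62, 46.15, 23.08]
χ² = (27−23.08)²/23.08 + (35−23.08)²/23.08 + (24−34.62)²/34.62 + (27−46.15)²/46.15 + (37−23.08)²/23.08 = 26.4317
df = 4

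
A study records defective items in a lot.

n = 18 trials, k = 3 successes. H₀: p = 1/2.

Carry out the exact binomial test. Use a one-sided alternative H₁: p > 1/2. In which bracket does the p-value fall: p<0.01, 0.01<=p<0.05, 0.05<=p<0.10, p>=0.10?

Exact binomial: n=18, k=3, p₀=1/2=0.5000
P(X≥3) from Σ C(n,i)·p₀^i·(1−p₀)^(n−i)
p-value (one-sided, H₁ greater) = 0.99934
→ bracket: p>=0.10

p-value bracket: p>=0.10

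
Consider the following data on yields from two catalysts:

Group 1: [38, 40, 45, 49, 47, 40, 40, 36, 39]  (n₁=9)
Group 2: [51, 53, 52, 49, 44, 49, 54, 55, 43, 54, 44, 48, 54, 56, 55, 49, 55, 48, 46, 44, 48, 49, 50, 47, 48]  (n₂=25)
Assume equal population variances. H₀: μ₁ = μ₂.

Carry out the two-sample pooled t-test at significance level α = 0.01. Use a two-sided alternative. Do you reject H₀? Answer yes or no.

reject H₀: yes

x̄₁=41.556, s₁=4.391, n₁=9
x̄₂=49.800, s₂=3.948, n₂=25
s_p² = [8·4.391² + 24·3.948²]/32 = 16.5069
SE = √(s_p²·(1/9+1/25)) = 1.5794
t = (41.556−49.800)/1.5794 = -5.2201
df = 32
p-value (two-sided) = 0.00001
At α=0.01: p < α → reject H₀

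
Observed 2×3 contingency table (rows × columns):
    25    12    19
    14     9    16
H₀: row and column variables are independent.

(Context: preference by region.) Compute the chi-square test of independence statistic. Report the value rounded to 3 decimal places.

Row totals [56, 39], col totals [39, 21, 35], n=95
χ² = (25−22.99)²/22.99 + (12−12.38)²/12.38 + (19−20.63)²/20.63 + (14−16.01)²/16.01 + (9−8.62)²/8.62 + (16−14.37)²/14.37 = 0.7709
df = 2

test statistic = 0.771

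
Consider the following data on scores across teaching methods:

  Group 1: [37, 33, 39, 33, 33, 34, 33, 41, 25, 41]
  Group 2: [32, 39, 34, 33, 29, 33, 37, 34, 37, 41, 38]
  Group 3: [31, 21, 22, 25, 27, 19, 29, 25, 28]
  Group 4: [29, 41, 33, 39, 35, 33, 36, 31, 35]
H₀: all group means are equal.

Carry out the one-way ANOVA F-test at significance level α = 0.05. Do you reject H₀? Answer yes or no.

reject H₀: yes

Group means [34.90, 35.18, 25.22, 34.67], grand mean 32.692
SSB = Σnᵢ(x̄ᵢ−x̄)² = 654.216; SSW = ΣΣ(x−x̄ᵢ)² = 570.092
MSB = 654.216/3 = 218.0719; MSW = 570.092/35 = 16.2883
F = MSB/MSW = 13.3882
df = (3, 35)
p-value (upper-tail) = 0.00001
At α=0.05: p < α → reject H₀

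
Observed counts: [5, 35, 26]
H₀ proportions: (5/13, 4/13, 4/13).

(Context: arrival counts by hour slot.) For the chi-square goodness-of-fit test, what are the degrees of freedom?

degrees of freedom = 2

df = k − 1 = 3 − 1 = 2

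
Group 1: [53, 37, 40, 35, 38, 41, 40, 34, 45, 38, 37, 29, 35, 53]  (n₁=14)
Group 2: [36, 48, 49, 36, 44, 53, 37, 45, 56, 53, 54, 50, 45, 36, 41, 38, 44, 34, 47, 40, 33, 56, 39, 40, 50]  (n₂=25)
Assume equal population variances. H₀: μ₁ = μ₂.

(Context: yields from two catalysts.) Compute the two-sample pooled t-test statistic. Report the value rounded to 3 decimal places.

x̄₁=39.643, s₁=6.767, n₁=14
x̄₂=44.160, s₂=7.180, n₂=25
s_p² = [13·6.767² + 24·7.180²]/37 = 49.5290
SE = √(s_p²·(1/14+1/25)) = 2.3492
t = (39.643−44.160)/2.3492 = -1.9228
df = 37

test statistic = -1.923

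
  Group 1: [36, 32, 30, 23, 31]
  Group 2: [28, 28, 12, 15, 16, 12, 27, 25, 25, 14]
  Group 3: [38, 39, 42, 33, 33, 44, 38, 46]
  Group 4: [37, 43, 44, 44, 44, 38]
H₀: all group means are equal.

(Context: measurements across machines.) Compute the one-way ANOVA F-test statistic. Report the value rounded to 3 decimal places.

test statistic = 26.993

Group means [30.40, 20.20, 39.12, 41.67], grand mean 31.621
SSB = Σnᵢ(x̄ᵢ−x̄)² = 2367.819; SSW = ΣΣ(x−x̄ᵢ)² = 731.008
MSB = 2367.819/3 = 789.2731; MSW = 731.008/25 = 29.2403
F = MSB/MSW = 26.9926
df = (3, 25)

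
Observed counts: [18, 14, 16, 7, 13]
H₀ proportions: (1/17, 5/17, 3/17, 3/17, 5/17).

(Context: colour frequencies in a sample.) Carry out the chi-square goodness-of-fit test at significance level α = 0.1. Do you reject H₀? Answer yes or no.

n = 68; E_i = n·p_i = [4.00, 20.00, 12.00, 12.00, 20.00]
χ² = (18−4.00)²/4.00 + (14−20.00)²/20.00 + (16−12.00)²/12.00 + (7−12.00)²/12.00 + (13−20.00)²/20.00 = 56.6667
df = 4
p-value (upper-tail) = 0.00000
At α=0.1: p < α → reject H₀

reject H₀: yes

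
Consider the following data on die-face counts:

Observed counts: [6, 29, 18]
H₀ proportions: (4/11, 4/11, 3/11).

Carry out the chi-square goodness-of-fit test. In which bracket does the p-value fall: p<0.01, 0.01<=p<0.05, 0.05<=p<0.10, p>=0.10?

p-value bracket: p<0.01

n = 53; E_i = n·p_i = [19.27, 19.27, 14.45]
χ² = (6−19.27)²/19.27 + (29−19.27)²/19.27 + (18−14.45)²/14.45 = 14.9198
df = 2
p-value (upper-tail) = 0.00058
→ bracket: p<0.01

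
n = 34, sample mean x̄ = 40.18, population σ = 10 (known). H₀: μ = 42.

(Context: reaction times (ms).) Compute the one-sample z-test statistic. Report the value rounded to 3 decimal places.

SE = σ/√n = 10/√34 = 1.7150
z = (x̄−μ₀)/SE = (40.18−42)/1.7150 = -1.0612

test statistic = -1.061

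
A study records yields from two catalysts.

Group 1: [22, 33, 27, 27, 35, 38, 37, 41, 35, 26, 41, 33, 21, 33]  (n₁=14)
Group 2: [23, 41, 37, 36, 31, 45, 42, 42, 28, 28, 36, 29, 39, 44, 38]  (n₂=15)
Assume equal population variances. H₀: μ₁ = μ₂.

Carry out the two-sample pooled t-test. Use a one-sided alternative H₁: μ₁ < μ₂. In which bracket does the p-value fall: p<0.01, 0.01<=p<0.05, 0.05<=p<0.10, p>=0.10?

p-value bracket: 0.05<=p<0.10

x̄₁=32.071, s₁=6.510, n₁=14
x̄₂=35.933, s₂=6.692, n₂=15
s_p² = [13·6.510² + 14·6.692²]/27 = 43.6245
SE = √(s_p²·(1/14+1/15)) = 2.4545
t = (32.071−35.933)/2.4545 = -1.5734
df = 27
p-value (one-sided, H₁ less) = 0.06363
→ bracket: 0.05<=p<0.10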